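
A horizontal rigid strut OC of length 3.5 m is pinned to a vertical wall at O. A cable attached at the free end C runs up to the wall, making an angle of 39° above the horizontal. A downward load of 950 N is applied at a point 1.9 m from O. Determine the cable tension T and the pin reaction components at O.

ΣM about O: T·sin39°·3.5 − 950·1.9 = 0 → T = 1805/(3.5·0.62932) = 819.479 ≈ 819.5 N.
ΣF_x = 0: O_x − T·cos39° = 0 → O_x = 819.479 × 0.777146 = 636.9 N.
ΣF_y = 0: O_y + T·sin39° − 950 = 0 → O_y = 950 − 819.479 × 0.62932 = 434.3 N.

T = 819.5 N, O_x = 636.9 N, O_y = 434.3 N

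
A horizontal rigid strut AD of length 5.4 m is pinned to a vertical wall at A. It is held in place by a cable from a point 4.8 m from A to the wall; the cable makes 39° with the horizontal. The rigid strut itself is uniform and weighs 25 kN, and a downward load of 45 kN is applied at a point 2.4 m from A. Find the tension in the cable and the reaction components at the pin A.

ΣM about A: T·sin39°·4.8 − 25·2.7 − 45·2.4 = 0 → T = 175.5/(4.8·0.62932) = 58.0984 ≈ 58.10 kN.
ΣF_x = 0: A_x − T·cos39° = 0 → A_x = 58.0984 × 0.777146 = 45.15 kN.
ΣF_y = 0: A_y + T·sin39° − 25 − 45 = 0 → A_y = 70 − 58.0984 × 0.62932 = 33.44 kN.

T = 58.10 kN, A_x = 45.15 kN, A_y = 33.44 kN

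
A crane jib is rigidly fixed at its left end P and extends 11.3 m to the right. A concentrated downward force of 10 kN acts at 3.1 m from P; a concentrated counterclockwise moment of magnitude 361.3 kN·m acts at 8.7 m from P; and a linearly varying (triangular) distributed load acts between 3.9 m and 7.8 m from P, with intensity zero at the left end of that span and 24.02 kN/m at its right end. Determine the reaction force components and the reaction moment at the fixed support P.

P_x = 0, P_y = 56.84 kN, M_P = -25.85 kN·m

Resultant of the triangular load: ½ × 24.02 × 3.9 = 46.839 kN, acting at 6.5 m from P (one-third of the span from the peak).
ΣF_x = 0: P_x = 0.
ΣF_y = 0: P_y − 10 − ½·24.02·3.9 = 0 → P_y = 56.84 kN.
ΣM about P: M_P − 10·3.1 + 361.3 − (½·24.02·3.9)·6.5 = 0 → M_P = -25.85 kN·m.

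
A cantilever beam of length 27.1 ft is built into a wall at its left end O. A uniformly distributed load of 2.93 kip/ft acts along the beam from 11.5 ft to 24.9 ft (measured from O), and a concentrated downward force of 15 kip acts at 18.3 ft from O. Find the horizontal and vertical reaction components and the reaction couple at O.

Resultant of the distributed load: 2.93 × 13.4 = 39.262 kip at 18.2 ft from O.
ΣF_x = 0: O_x = 0.
ΣF_y = 0: O_y − 2.93·13.4 − 15 = 0 → O_y = 54.26 kip.
ΣM about O: M_O − (2.93·13.4)·18.2 − 15·18.3 = 0 → M_O = 989.1 kip·ft.

O_x = 0, O_y = 54.26 kip, M_O = 989.1 kip·ft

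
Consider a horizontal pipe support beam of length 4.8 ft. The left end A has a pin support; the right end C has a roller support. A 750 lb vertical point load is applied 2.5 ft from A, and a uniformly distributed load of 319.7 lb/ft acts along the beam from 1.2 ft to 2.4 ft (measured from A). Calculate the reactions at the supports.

A_x = 0, A_y = 599.1 lb, C_y = 534.5 lb

Resultant of the distributed load: 319.7 × 1.2 = 383.64 lb at 1.8 ft from A.
ΣM about A: C_y·4.8 − 750·2.5 − (319.7·1.2)·1.8 = 0 → C_y = 2565.552/4.8 = 534.49 ≈ 534.5 lb.
ΣF_y = 0: A_y + 534.49 − 750 − 319.7·1.2 = 0 → A_y = 599.1 lb.
ΣF_x = 0: no horizontal applied forces, so A_x = 0.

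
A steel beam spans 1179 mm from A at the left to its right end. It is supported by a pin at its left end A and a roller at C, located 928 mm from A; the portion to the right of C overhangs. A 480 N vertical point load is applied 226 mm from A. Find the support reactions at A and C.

A_x = 0, A_y = 363.1 N, C_y = 116.9 N

ΣM about A: C_y·928 − 480·226 = 0 → C_y = 108480/928 = 116.897 ≈ 116.9 N.
ΣF_y = 0: A_y + 116.897 − 480 = 0 → A_y = 363.1 N.
ΣF_x = 0: no horizontal applied forces, so A_x = 0.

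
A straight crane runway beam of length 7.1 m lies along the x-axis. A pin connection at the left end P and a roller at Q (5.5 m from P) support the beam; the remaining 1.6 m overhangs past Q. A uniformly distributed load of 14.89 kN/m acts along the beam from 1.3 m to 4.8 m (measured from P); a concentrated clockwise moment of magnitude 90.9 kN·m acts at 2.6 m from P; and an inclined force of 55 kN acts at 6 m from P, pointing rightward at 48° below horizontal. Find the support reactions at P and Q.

P_x = -36.80 kN, P_y = 2.972 kN, Q_y = 90.02 kN

Resultant of the distributed load: 14.89 × 3.5 = 52.115 kN at 3.05 m from P.
ΣM about P: Q_y·5.5 − (14.89·3.5)·3.05 − 90.9 − 55·sin48°·6 = 0 → Q_y = 495.089/5.5 = 90.0162 ≈ 90.02 kN.
ΣF_y = 0: P_y + 90.0162 − 14.89·3.5 − 55·sin48° = 0 → P_y = 2.972 kN.
ΣF_x = 0: P_x + 55·cos48° = 0 → P_x = -36.80 kN.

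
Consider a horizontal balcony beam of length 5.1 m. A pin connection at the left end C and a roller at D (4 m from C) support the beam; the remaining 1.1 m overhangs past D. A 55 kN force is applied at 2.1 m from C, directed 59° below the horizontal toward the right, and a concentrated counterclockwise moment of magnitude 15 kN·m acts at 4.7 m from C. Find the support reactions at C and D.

C_x = -28.33 kN, C_y = 26.14 kN, D_y = 21.00 kN

ΣM about C: D_y·4 − 55·sin59°·2.1 + 15 = 0 → D_y = 84.0028/4 = 21.0007 ≈ 21.00 kN.
ΣF_y = 0: C_y + 21.0007 − 55·sin59° = 0 → C_y = 26.14 kN.
ΣF_x = 0: C_x + 55·cos59° = 0 → C_x = -28.33 kN.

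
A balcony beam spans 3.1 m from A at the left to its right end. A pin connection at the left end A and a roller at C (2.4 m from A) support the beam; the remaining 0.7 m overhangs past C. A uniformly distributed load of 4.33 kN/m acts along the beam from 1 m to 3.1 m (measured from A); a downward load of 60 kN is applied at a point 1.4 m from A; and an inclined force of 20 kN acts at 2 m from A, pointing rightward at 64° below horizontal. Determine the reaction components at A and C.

Resultant of the distributed load: 4.33 × 2.1 = 9.093 kN at 2.05 m from A.
ΣM about A: C_y·2.4 − (4.33·2.1)·2.05 − 60·1.4 − 20·sin64°·2 = 0 → C_y = 138.592/2.4 = 57.7467 ≈ 57.75 kN.
ΣF_y = 0: A_y + 57.7467 − 4.33·2.1 − 60 − 20·sin64° = 0 → A_y = 29.32 kN.
ΣF_x = 0: A_x + 20·cos64° = 0 → A_x = -8.767 kN.

A_x = -8.767 kN, A_y = 29.32 kN, C_y = 57.75 kN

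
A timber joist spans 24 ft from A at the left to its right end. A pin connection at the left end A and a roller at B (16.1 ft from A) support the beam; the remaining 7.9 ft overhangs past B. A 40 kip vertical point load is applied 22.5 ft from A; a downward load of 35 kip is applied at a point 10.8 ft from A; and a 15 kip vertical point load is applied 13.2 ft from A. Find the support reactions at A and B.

A_x = 0, A_y = -1.677 kip, B_y = 91.68 kip

ΣM about A: B_y·16.1 − 40·22.5 − 35·10.8 − 15·13.2 = 0 → B_y = 1476/16.1 = 91.677 ≈ 91.68 kip.
ΣF_y = 0: A_y + 91.677 − 40 − 35 − 15 = 0 → A_y = -1.677 kip.
ΣF_x = 0: no horizontal applied forces, so A_x = 0.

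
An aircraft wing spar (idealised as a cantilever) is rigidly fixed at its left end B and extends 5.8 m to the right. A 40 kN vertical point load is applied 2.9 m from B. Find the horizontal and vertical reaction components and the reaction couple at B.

ΣF_x = 0: B_x = 0.
ΣF_y = 0: B_y − 40 = 0 → B_y = 40.00 kN.
ΣM about B: M_B − 40·2.9 = 0 → M_B = 116.0 kN·m.

B_x = 0, B_y = 40.00 kN, M_B = 116.0 kN·m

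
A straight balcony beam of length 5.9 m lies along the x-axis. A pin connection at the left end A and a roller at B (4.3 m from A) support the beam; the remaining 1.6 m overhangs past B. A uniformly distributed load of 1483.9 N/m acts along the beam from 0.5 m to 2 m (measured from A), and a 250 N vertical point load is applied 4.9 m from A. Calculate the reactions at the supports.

A_x = 0, A_y = 1544 N, B_y = 931.9 N

Resultant of the distributed load: 1483.9 × 1.5 = 2225.85 N at 1.25 m from A.
ΣM about A: B_y·4.3 − (1483.9·1.5)·1.25 − 250·4.9 = 0 → B_y = 4007.3125/4.3 = 931.933 ≈ 931.9 N.
ΣF_y = 0: A_y + 931.933 − 1483.9·1.5 − 250 = 0 → A_y = 1544 N.
ΣF_x = 0: no horizontal applied forces, so A_x = 0.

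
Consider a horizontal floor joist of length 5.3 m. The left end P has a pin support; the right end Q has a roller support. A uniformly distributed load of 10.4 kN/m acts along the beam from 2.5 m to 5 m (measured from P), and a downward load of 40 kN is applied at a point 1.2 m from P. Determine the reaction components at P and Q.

Resultant of the distributed load: 10.4 × 2.5 = 26 kN at 3.75 m from P.
ΣM about P: Q_y·5.3 − (10.4·2.5)·3.75 − 40·1.2 = 0 → Q_y = 145.5/5.3 = 27.4528 ≈ 27.45 kN.
ΣF_y = 0: P_y + 27.4528 − 10.4·2.5 − 40 = 0 → P_y = 38.55 kN.
ΣF_x = 0: no horizontal applied forces, so P_x = 0.

P_x = 0, P_y = 38.55 kN, Q_y = 27.45 kN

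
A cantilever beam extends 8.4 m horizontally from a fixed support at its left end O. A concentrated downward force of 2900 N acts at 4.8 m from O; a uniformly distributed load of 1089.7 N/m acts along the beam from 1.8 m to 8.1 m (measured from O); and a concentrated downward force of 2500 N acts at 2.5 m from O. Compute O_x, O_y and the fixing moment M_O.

Resultant of the distributed load: 1089.7 × 6.3 = 6865.11 N at 4.95 m from O.
ΣF_x = 0: O_x = 0.
ΣF_y = 0: O_y − 2900 − 1089.7·6.3 − 2500 = 0 → O_y = 12270 N.
ΣM about O: M_O − 2900·4.8 − (1089.7·6.3)·4.95 − 2500·2.5 = 0 → M_O = 54150 N·m.

O_x = 0, O_y = 12270 N, M_O = 54150 N·m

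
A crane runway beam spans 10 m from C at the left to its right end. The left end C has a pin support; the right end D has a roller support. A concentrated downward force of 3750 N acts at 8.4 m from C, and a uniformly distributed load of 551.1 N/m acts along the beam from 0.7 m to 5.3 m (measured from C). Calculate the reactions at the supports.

Resultant of the distributed load: 551.1 × 4.6 = 2535.06 N at 3 m from C.
ΣM about C: D_y·10 − 3750·8.4 − (551.1·4.6)·3 = 0 → D_y = 39105.18/10 = 3910.52 ≈ 3911 N.
ΣF_y = 0: C_y + 3910.52 − 3750 − 551.1·4.6 = 0 → C_y = 2375 N.
ΣF_x = 0: no horizontal applied forces, so C_x = 0.

C_x = 0, C_y = 2375 N, D_y = 3911 N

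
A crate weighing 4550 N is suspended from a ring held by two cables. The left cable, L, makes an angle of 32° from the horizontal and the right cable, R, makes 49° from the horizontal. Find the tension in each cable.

ΣF_x = 0: −T_L·cos32° + T_R·cos49° = 0 → T_R = 1.29264·T_L.
ΣF_y = 0: T_L·sin32° + T_R·sin49° = 4550.
Substitute: T_L·(0.529919 + 1.29264·0.75471) = 4550 → T_L = 3022.28 ≈ 3022 N.
Then T_R = 1.29264 × 3022.28 = 3907 N.

T_L = 3022 N, T_R = 3907 N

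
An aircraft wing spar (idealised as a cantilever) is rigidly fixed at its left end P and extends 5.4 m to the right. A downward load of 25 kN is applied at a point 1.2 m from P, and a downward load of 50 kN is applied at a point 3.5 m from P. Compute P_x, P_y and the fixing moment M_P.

P_x = 0, P_y = 75.00 kN, M_P = 205.0 kN·m

ΣF_x = 0: P_x = 0.
ΣF_y = 0: P_y − 25 − 50 = 0 → P_y = 75.00 kN.
ΣM about P: M_P − 25·1.2 − 50·3.5 = 0 → M_P = 205.0 kN·m.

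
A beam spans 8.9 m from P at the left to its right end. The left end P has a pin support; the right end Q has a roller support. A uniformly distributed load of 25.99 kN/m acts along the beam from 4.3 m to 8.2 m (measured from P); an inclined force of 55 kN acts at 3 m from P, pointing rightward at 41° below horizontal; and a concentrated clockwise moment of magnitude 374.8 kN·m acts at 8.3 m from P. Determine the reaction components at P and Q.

Resultant of the distributed load: 25.99 × 3.9 = 101.361 kN at 6.25 m from P.
Taking moments about P: Q_y·8.9 − (25.99·3.9)·6.25 − 55·sin41°·3 − 374.8 = 0 → Q_y = 1116.56/8.9 = 125.456 ≈ 125.5 kN.
ΣF_y = 0: P_y + 125.456 − 25.99·3.9 − 55·sin41° = 0 → P_y = 11.99 kN.
ΣF_x = 0: P_x + 55·cos41° = 0 → P_x = -41.51 kN.

P_x = -41.51 kN, P_y = 11.99 kN, Q_y = 125.5 kN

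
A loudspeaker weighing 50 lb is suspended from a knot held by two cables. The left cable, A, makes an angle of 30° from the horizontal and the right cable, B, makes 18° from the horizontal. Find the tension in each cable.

T_A = 63.99 lb, T_B = 58.27 lb

ΣF_x = 0: −T_A·cos30° + T_B·cos18° = 0 → T_B = 0.910593·T_A.
ΣF_y = 0: T_A·sin30° + T_B·sin18° = 50.
Substitute: T_A·(0.5 + 0.910593·0.309017) = 50 → T_A = 63.9886 ≈ 63.99 lb.
Then T_B = 0.910593 × 63.9886 = 58.27 lb.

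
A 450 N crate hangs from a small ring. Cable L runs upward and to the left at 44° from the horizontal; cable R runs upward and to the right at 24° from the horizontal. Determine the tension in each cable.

ΣF_x = 0: −T_L·cos44° + T_R·cos24° = 0 → T_R = 0.787415·T_L.
ΣF_y = 0: T_L·sin44° + T_R·sin24° = 450.
Substitute: T_L·(0.694658 + 0.787415·0.406737) = 450 → T_L = 443.381 ≈ 443.4 N.
Then T_R = 0.787415 × 443.381 = 349.1 N.

T_L = 443.4 N, T_R = 349.1 N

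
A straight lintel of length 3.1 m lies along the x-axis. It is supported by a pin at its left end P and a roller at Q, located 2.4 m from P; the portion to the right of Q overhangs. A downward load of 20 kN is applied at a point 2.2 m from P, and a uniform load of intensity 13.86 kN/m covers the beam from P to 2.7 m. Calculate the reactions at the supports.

Resultant of the distributed load: 13.86 × 2.7 = 37.422 kN at 1.35 m from P.
Taking moments about P: Q_y·2.4 − 20·2.2 − (13.86·2.7)·1.35 = 0 → Q_y = 94.5197/2.4 = 39.3832 ≈ 39.38 kN.
ΣF_y = 0: P_y + 39.3832 − 20 − 13.86·2.7 = 0 → P_y = 18.04 kN.
ΣF_x = 0: no horizontal applied forces, so P_x = 0.

P_x = 0, P_y = 18.04 kN, Q_y = 39.38 kN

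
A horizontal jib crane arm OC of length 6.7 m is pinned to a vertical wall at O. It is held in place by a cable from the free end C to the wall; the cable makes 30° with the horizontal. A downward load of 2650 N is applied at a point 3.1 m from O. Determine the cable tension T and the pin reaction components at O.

ΣM about O: T·sin30°·6.7 − 2650·3.1 = 0 → T = 8215/(6.7·0.5) = 2452.24 ≈ 2452 N.
ΣF_x = 0: O_x − T·cos30° = 0 → O_x = 2452.24 × 0.866025 = 2124 N.
ΣF_y = 0: O_y + T·sin30° − 2650 = 0 → O_y = 2650 − 2452.24 × 0.5 = 1424 N.

T = 2452 N, O_x = 2124 N, O_y = 1424 N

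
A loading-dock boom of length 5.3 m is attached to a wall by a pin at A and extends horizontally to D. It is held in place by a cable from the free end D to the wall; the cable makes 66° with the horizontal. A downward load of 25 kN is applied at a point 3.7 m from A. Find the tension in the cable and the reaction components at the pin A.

T = 19.10 kN, A_x = 7.771 kN, A_y = 7.547 kN

ΣM about A: T·sin66°·5.3 − 25·3.7 = 0 → T = 92.5/(5.3·0.913545) = 19.1045 ≈ 19.10 kN.
ΣF_x = 0: A_x − T·cos66° = 0 → A_x = 19.1045 × 0.406737 = 7.771 kN.
ΣF_y = 0: A_y + T·sin66° − 25 = 0 → A_y = 25 − 19.1045 × 0.913545 = 7.547 kN.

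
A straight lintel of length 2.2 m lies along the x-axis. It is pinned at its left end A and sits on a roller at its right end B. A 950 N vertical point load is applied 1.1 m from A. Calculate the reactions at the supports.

A_x = 0, A_y = 475.0 N, B_y = 475.0 N

Moments about A: B_y·2.2 − 950·1.1 = 0 → B_y = 1045/2.2 = 475.0 N.
ΣF_y = 0: A_y + 475 − 950 = 0 → A_y = 475.0 N.
ΣF_x = 0: no horizontal applied forces, so A_x = 0.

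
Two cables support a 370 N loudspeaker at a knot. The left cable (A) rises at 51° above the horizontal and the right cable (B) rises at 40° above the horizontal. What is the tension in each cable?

T_A = 283.5 N, T_B = 232.9 N

ΣF_x = 0: −T_A·cos51° + T_B·cos40° = 0 → T_B = 0.821519·T_A.
ΣF_y = 0: T_A·sin51° + T_B·sin40° = 370.
Substitute: T_A·(0.777146 + 0.821519·0.642788) = 370 → T_A = 283.48 ≈ 283.5 N.
Then T_B = 0.821519 × 283.48 = 232.9 N.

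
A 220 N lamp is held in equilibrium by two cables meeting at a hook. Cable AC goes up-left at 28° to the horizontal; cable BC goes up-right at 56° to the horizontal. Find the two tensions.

ΣF_x = 0: −T_AC·cos28° + T_BC·cos56° = 0 → T_BC = 1.57897·T_AC.
ΣF_y = 0: T_AC·sin28° + T_BC·sin56° = 220.
Substitute: T_AC·(0.469472 + 1.57897·0.829038) = 220 → T_AC = 123.7 N.
Then T_BC = 1.57897 × 123.7 = 195.3 N.

T_AC = 123.7 N, T_BC = 195.3 N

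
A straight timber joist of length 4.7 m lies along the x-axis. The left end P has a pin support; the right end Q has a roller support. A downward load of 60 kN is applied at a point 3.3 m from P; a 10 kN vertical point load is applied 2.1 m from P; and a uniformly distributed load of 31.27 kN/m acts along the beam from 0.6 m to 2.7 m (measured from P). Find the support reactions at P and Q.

Resultant of the distributed load: 31.27 × 2.1 = 65.667 kN at 1.65 m from P.
Moments about P: Q_y·4.7 − 60·3.3 − 10·2.1 − (31.27·2.1)·1.65 = 0 → Q_y = 327.35055/4.7 = 69.6491 ≈ 69.65 kN.
ΣF_y = 0: P_y + 69.6491 − 60 − 10 − 31.27·2.1 = 0 → P_y = 66.02 kN.
ΣF_x = 0: no horizontal applied forces, so P_x = 0.

P_x = 0, P_y = 66.02 kN, Q_y = 69.65 kN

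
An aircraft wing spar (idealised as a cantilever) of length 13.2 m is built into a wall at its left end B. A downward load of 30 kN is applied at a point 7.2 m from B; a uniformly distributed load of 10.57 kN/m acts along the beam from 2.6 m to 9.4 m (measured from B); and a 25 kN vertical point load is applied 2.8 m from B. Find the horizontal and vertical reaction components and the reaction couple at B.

B_x = 0, B_y = 126.9 kN, M_B = 717.3 kN·m

Resultant of the distributed load: 10.57 × 6.8 = 71.876 kN at 6 m from B.
ΣF_x = 0: B_x = 0.
ΣF_y = 0: B_y − 30 − 10.57·6.8 − 25 = 0 → B_y = 126.9 kN.
ΣM about B: M_B − 30·7.2 − (10.57·6.8)·6 − 25·2.8 = 0 → M_B = 717.3 kN·m.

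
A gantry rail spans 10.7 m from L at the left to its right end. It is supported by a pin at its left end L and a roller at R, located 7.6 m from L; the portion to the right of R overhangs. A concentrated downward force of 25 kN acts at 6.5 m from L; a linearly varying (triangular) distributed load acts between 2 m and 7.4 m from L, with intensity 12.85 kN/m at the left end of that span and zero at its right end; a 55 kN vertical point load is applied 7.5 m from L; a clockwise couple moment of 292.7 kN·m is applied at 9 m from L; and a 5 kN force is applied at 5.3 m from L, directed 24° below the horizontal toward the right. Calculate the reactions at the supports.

L_x = -4.568 kN, L_y = -16.21 kN, R_y = 132.9 kN

Resultant of the triangular load: ½ × 12.85 × 5.4 = 34.695 kN, acting at 3.8 m from L (one-third of the span from the peak).
ΣM about L: R_y·7.6 − 25·6.5 − (½·12.85·5.4)·3.8 − 55·7.5 − 292.7 − 5·sin24°·5.3 = 0 → R_y = 1010.32/7.6 = 132.937 ≈ 132.9 kN.
ΣF_y = 0: L_y + 132.937 − 25 − ½·12.85·5.4 − 55 − 5·sin24° = 0 → L_y = -16.21 kN.
ΣF_x = 0: L_x + 5·cos24° = 0 → L_x = -4.568 kN.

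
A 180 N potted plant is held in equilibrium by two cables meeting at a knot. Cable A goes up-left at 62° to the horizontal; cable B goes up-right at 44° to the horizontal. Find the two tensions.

ΣF_x = 0: −T_A·cos62° + T_B·cos44° = 0 → T_B = 0.652642·T_A.
ΣF_y = 0: T_A·sin62° + T_B·sin44° = 180.
Substitute: T_A·(0.882948 + 0.652642·0.694658) = 180 → T_A = 134.699 ≈ 134.7 N.
Then T_B = 0.652642 × 134.699 = 87.91 N.

T_A = 134.7 N, T_B = 87.91 N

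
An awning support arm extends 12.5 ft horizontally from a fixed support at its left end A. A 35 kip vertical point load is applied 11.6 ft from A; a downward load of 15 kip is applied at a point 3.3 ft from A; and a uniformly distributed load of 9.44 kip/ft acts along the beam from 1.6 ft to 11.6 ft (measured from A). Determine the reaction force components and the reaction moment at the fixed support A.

A_x = 0, A_y = 144.4 kip, M_A = 1079 kip·ft

Resultant of the distributed load: 9.44 × 10 = 94.4 kip at 6.6 ft from A.
ΣF_x = 0: A_x = 0.
ΣF_y = 0: A_y − 35 − 15 − 9.44·10 = 0 → A_y = 144.4 kip.
ΣM about A: M_A − 35·11.6 − 15·3.3 − (9.44·10)·6.6 = 0 → M_A = 1079 kip·ft.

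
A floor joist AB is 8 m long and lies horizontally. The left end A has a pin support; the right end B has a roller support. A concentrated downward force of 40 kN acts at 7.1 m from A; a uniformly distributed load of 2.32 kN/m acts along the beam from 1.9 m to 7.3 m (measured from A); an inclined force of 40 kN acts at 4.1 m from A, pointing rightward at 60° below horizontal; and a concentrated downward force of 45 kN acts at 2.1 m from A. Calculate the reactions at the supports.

Resultant of the distributed load: 2.32 × 5.4 = 12.528 kN at 4.6 m from A.
Taking moments about A: B_y·8 − 40·7.1 − (2.32·5.4)·4.6 − 40·sin60°·4.1 − 45·2.1 = 0 → B_y = 578.157/8 = 72.2696 ≈ 72.27 kN.
ΣF_y = 0: A_y + 72.2696 − 40 − 2.32·5.4 − 40·sin60° − 45 = 0 → A_y = 59.90 kN.
ΣF_x = 0: A_x + 40·cos60° = 0 → A_x = -20.00 kN.

A_x = -20.00 kN, A_y = 59.90 kN, B_y = 72.27 kN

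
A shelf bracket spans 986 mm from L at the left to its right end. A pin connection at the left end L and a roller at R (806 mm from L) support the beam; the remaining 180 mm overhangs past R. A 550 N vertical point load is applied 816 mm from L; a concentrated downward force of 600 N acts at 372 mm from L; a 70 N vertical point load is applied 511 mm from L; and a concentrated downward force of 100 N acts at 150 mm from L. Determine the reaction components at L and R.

Moments about L: R_y·806 − 550·816 − 600·372 − 70·511 − 100·150 = 0 → R_y = 722770/806 = 896.737 ≈ 896.7 N.
ΣF_y = 0: L_y + 896.737 − 550 − 600 − 70 − 100 = 0 → L_y = 423.3 N.
ΣF_x = 0: no horizontal applied forces, so L_x = 0.

L_x = 0, L_y = 423.3 N, R_y = 896.7 N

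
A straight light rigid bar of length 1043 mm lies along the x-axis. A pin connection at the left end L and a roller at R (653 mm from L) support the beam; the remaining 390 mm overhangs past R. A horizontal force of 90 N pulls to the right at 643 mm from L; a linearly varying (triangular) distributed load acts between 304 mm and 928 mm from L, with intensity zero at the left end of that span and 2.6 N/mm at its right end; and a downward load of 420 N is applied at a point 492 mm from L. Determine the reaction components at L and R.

Resultant of the triangular load: ½ × 2.6 × 624 = 811.2 N, acting at 720 mm from L (one-third of the span from the peak).
Taking moments about L: R_y·653 − (½·2.6·624)·720 − 420·492 = 0 → R_y = 790704/653 = 1210.88 ≈ 1211 N.
ΣF_y = 0: L_y + 1210.88 − ½·2.6·624 − 420 = 0 → L_y = 20.32 N.
ΣF_x = 0: L_x + 90 = 0 → L_x = -90.00 N.

L_x = -90.00 N, L_y = 20.32 N, R_y = 1211 N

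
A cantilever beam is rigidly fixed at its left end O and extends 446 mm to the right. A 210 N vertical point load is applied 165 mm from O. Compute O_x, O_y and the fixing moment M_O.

O_x = 0, O_y = 210.0 N, M_O = 34650 N·mm

ΣF_x = 0: O_x = 0.
ΣF_y = 0: O_y − 210 = 0 → O_y = 210.0 N.
ΣM about O: M_O − 210·165 = 0 → M_O = 34650 N·mm.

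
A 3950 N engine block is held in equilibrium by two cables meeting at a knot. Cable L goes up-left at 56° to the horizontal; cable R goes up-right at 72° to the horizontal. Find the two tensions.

T_L = 1549 N, T_R = 2803 N

ΣF_x = 0: −T_L·cos56° + T_R·cos72° = 0 → T_R = 1.80959·T_L.
ΣF_y = 0: T_L·sin56° + T_R·sin72° = 3950.
Substitute: T_L·(0.829038 + 1.80959·0.951057) = 3950 → T_L = 1548.98 ≈ 1549 N.
Then T_R = 1.80959 × 1548.98 = 2803 N.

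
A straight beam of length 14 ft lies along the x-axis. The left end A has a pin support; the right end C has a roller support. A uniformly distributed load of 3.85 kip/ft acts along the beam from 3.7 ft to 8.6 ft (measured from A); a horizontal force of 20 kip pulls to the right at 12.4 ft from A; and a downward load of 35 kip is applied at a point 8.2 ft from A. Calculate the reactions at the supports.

A_x = -20.00 kip, A_y = 25.08 kip, C_y = 28.79 kip

Resultant of the distributed load: 3.85 × 4.9 = 18.865 kip at 6.15 ft from A.
ΣM about A: C_y·14 − (3.85·4.9)·6.15 − 35·8.2 = 0 → C_y = 403.01975/14 = 28.7871 ≈ 28.79 kip.
ΣF_y = 0: A_y + 28.7871 − 3.85·4.9 − 35 = 0 → A_y = 25.08 kip.
ΣF_x = 0: A_x + 20 = 0 → A_x = -20.00 kip.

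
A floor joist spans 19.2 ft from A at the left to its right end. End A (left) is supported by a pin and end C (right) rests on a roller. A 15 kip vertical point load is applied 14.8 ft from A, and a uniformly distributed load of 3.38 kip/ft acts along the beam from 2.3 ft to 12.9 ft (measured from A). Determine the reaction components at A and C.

Resultant of the distributed load: 3.38 × 10.6 = 35.828 kip at 7.6 ft from A.
Taking moments about A: C_y·19.2 − 15·14.8 − (3.38·10.6)·7.6 = 0 → C_y = 494.2928/19.2 = 25.7444 ≈ 25.74 kip.
ΣF_y = 0: A_y + 25.7444 − 15 − 3.38·10.6 = 0 → A_y = 25.08 kip.
ΣF_x = 0: no horizontal applied forces, so A_x = 0.

A_x = 0, A_y = 25.08 kip, C_y = 25.74 kip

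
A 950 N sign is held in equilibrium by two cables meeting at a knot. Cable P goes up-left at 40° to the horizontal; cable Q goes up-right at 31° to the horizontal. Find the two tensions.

T_P = 861.2 N, T_Q = 769.7 N

ΣF_x = 0: −T_P·cos40° + T_Q·cos31° = 0 → T_Q = 0.893693·T_P.
ΣF_y = 0: T_P·sin40° + T_Q·sin31° = 950.
Substitute: T_P·(0.642788 + 0.893693·0.515038) = 950 → T_P = 861.23 ≈ 861.2 N.
Then T_Q = 0.893693 × 861.23 = 769.7 N.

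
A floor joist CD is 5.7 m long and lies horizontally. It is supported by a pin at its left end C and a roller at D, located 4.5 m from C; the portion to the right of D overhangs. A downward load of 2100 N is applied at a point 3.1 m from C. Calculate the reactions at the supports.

Moments about C: D_y·4.5 − 2100·3.1 = 0 → D_y = 6510/4.5 = 1446.67 ≈ 1447 N.
ΣF_y = 0: C_y + 1446.67 − 2100 = 0 → C_y = 653.3 N.
ΣF_x = 0: no horizontal applied forces, so C_x = 0.

C_x = 0, C_y = 653.3 N, D_y = 1447 N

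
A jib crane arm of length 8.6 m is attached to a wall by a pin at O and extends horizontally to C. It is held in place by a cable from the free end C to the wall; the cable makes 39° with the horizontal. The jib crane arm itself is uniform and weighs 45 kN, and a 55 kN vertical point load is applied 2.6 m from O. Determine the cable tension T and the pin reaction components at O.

ΣM about O: T·sin39°·8.6 − 45·4.3 − 55·2.6 = 0 → T = 336.5/(8.6·0.62932) = 62.1749 ≈ 62.17 kN.
ΣF_x = 0: O_x − T·cos39° = 0 → O_x = 62.1749 × 0.777146 = 48.32 kN.
ΣF_y = 0: O_y + T·sin39° − 45 − 55 = 0 → O_y = 100 − 62.1749 × 0.62932 = 60.87 kN.

T = 62.17 kN, O_x = 48.32 kN, O_y = 60.87 kN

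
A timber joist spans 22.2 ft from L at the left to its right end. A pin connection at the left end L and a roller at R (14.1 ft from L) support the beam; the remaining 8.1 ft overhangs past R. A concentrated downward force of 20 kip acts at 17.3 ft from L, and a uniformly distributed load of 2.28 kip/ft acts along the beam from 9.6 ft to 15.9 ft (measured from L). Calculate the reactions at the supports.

Resultant of the distributed load: 2.28 × 6.3 = 14.364 kip at 12.75 ft from L.
ΣM about L: R_y·14.1 − 20·17.3 − (2.28·6.3)·12.75 = 0 → R_y = 529.141/14.1 = 37.5277 ≈ 37.53 kip.
ΣF_y = 0: L_y + 37.5277 − 20 − 2.28·6.3 = 0 → L_y = -3.164 kip.
ΣF_x = 0: no horizontal applied forces, so L_x = 0.

L_x = 0, L_y = -3.164 kip, R_y = 37.53 kip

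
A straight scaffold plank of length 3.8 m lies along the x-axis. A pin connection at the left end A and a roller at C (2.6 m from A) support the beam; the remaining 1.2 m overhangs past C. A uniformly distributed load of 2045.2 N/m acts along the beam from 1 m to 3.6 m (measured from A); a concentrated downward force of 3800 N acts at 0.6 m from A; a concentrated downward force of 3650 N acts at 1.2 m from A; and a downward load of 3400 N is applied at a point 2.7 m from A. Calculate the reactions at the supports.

A_x = 0, A_y = 5371 N, C_y = 10800 N

Resultant of the distributed load: 2045.2 × 2.6 = 5317.52 N at 2.3 m from A.
Moments about A: C_y·2.6 − (2045.2·2.6)·2.3 − 3800·0.6 − 3650·1.2 − 3400·2.7 = 0 → C_y = 28070.296/2.6 = 10796.3 ≈ 10800 N.
ΣF_y = 0: A_y + 10796.3 − 2045.2·2.6 − 3800 − 3650 − 3400 = 0 → A_y = 5371 N.
ΣF_x = 0: no horizontal applied forces, so A_x = 0.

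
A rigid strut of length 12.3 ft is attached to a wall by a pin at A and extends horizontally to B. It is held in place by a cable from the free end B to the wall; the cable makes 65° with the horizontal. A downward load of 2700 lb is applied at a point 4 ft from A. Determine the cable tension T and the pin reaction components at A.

ΣM about A: T·sin65°·12.3 − 2700·4 = 0 → T = 10800/(12.3·0.906308) = 968.819 ≈ 968.8 lb.
ΣF_x = 0: A_x − T·cos65° = 0 → A_x = 968.819 × 0.422618 = 409.4 lb.
ΣF_y = 0: A_y + T·sin65° − 2700 = 0 → A_y = 2700 − 968.819 × 0.906308 = 1822 lb.

T = 968.8 lb, A_x = 409.4 lb, A_y = 1822 lb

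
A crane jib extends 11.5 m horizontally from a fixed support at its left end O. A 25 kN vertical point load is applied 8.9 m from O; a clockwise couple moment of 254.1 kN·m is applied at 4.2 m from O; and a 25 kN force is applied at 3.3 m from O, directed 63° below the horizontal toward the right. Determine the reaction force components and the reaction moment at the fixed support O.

ΣF_x = 0: O_x + 25·cos63° = 0 → O_x = -11.35 kN.
ΣF_y = 0: O_y − 25 − 25·sin63° = 0 → O_y = 47.28 kN.
ΣM about O: M_O − 25·8.9 − 254.1 − 25·sin63°·3.3 = 0 → M_O = 550.1 kN·m.

O_x = -11.35 kN, O_y = 47.28 kN, M_O = 550.1 kN·m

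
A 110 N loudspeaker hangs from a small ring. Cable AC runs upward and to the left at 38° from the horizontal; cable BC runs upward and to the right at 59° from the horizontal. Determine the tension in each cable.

T_AC = 57.08 N, T_BC = 87.33 N

ΣF_x = 0: −T_AC·cos38° + T_BC·cos59° = 0 → T_BC = 1.53·T_AC.
ΣF_y = 0: T_AC·sin38° + T_BC·sin59° = 110.
Substitute: T_AC·(0.615661 + 1.53·0.857167) = 110 → T_AC = 57.0798 ≈ 57.08 N.
Then T_BC = 1.53 × 57.0798 = 87.33 N.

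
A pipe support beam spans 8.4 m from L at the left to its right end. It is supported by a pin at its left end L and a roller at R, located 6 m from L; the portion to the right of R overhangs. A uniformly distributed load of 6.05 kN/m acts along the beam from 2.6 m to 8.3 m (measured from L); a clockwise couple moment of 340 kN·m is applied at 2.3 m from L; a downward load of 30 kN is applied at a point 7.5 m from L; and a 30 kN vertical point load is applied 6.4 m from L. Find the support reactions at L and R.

Resultant of the distributed load: 6.05 × 5.7 = 34.485 kN at 5.45 m from L.
ΣM about L: R_y·6 − (6.05·5.7)·5.45 − 340 − 30·7.5 − 30·6.4 = 0 → R_y = 944.94325/6 = 157.491 ≈ 157.5 kN.
ΣF_y = 0: L_y + 157.491 − 6.05·5.7 − 30 − 30 = 0 → L_y = -63.01 kN.
ΣF_x = 0: no horizontal applied forces, so L_x = 0.

L_x = 0, L_y = -63.01 kN, R_y = 157.5 kN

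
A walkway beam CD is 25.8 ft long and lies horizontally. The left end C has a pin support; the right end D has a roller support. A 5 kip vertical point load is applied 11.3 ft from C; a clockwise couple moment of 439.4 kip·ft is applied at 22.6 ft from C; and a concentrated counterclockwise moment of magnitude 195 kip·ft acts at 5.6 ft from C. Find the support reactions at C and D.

C_x = 0, C_y = -6.663 kip, D_y = 11.66 kip

Taking moments about C: D_y·25.8 − 5·11.3 − 439.4 + 195 = 0 → D_y = 300.9/25.8 = 11.6628 ≈ 11.66 kip.
ΣF_y = 0: C_y + 11.6628 − 5 = 0 → C_y = -6.663 kip.
ΣF_x = 0: no horizontal applied forces, so C_x = 0.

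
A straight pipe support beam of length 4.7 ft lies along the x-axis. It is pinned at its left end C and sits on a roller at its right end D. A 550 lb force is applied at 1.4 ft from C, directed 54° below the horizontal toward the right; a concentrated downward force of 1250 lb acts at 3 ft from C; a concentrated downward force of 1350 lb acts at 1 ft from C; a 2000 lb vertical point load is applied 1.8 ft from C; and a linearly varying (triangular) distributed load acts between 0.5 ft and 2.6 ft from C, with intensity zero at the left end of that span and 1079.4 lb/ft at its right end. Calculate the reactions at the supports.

C_x = -323.3 lb, C_y = 3737 lb, D_y = 2442 lb

Resultant of the triangular load: ½ × 1079.4 × 2.1 = 1133.37 lb, acting at 1.9 ft from C (one-third of the span from the peak).
Moments about C: D_y·4.7 − 550·sin54°·1.4 − 1250·3 − 1350·1 − 2000·1.8 − (½·1079.4·2.1)·1.9 = 0 → D_y = 11476.3/4.7 = 2441.77 ≈ 2442 lb.
ΣF_y = 0: C_y + 2441.77 − 550·sin54° − 1250 − 1350 − 2000 − ½·1079.4·2.1 = 0 → C_y = 3737 lb.
ΣF_x = 0: C_x + 550·cos54° = 0 → C_x = -323.3 lb.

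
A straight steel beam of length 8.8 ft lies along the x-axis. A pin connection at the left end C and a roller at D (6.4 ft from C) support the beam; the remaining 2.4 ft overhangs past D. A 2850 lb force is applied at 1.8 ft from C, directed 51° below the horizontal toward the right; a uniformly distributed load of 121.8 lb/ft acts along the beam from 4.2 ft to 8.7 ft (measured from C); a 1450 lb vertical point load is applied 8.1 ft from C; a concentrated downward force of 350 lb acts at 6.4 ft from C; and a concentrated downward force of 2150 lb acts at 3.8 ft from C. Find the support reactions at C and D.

Resultant of the distributed load: 121.8 × 4.5 = 548.1 lb at 6.45 ft from C.
Moments about C: D_y·6.4 − 2850·sin51°·1.8 − (121.8·4.5)·6.45 − 1450·8.1 − 350·6.4 − 2150·3.8 = 0 → D_y = 29677/6.4 = 4637.03 ≈ 4637 lb.
ΣF_y = 0: C_y + 4637.03 − 2850·sin51° − 121.8·4.5 − 1450 − 350 − 2150 = 0 → C_y = 2076 lb.
ΣF_x = 0: C_x + 2850·cos51° = 0 → C_x = -1794 lb.

C_x = -1794 lb, C_y = 2076 lb, D_y = 4637 lb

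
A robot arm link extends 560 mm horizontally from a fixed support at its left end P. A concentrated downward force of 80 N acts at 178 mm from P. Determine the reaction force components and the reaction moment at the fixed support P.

ΣF_x = 0: P_x = 0.
ΣF_y = 0: P_y − 80 = 0 → P_y = 80.00 N.
ΣM about P: M_P − 80·178 = 0 → M_P = 14240 N·mm.

P_x = 0, P_y = 80.00 N, M_P = 14240 N·mm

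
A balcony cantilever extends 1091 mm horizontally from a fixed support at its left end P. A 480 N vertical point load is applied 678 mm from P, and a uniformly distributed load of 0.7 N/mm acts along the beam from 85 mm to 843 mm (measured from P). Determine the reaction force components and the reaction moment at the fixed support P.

P_x = 0, P_y = 1011 N, M_P = 571600 N·mm

Resultant of the distributed load: 0.7 × 758 = 530.6 N at 464 mm from P.
ΣF_x = 0: P_x = 0.
ΣF_y = 0: P_y − 480 − 0.7·758 = 0 → P_y = 1011 N.
ΣM about P: M_P − 480·678 − (0.7·758)·464 = 0 → M_P = 571600 N·mm.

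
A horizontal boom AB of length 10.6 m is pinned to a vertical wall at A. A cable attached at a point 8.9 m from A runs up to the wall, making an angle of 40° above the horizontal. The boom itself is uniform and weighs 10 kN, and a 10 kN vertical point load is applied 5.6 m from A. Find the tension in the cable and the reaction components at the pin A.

ΣM about A: T·sin40°·8.9 − 10·5.3 − 10·5.6 = 0 → T = 109/(8.9·0.642788) = 19.0532 ≈ 19.05 kN.
ΣF_x = 0: A_x − T·cos40° = 0 → A_x = 19.0532 × 0.766044 = 14.60 kN.
ΣF_y = 0: A_y + T·sin40° − 10 − 10 = 0 → A_y = 20 − 19.0532 × 0.642788 = 7.753 kN.

T = 19.05 kN, A_x = 14.60 kN, A_y = 7.753 kN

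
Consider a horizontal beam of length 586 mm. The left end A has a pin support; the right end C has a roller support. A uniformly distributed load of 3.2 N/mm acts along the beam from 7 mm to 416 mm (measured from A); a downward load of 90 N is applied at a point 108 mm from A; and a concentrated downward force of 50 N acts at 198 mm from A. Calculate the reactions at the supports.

Resultant of the distributed load: 3.2 × 409 = 1308.8 N at 211.5 mm from A.
ΣM about A: C_y·586 − (3.2·409)·211.5 − 90·108 − 50·198 = 0 → C_y = 296431.2/586 = 505.855 ≈ 505.9 N.
ΣF_y = 0: A_y + 505.855 − 3.2·409 − 90 − 50 = 0 → A_y = 942.9 N.
ΣF_x = 0: no horizontal applied forces, so A_x = 0.

A_x = 0, A_y = 942.9 N, C_y = 505.9 N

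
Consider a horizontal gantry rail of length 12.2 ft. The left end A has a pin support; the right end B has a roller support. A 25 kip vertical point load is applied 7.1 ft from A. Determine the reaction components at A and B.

A_x = 0, A_y = 10.45 kip, B_y = 14.55 kip

ΣM about A: B_y·12.2 − 25·7.1 = 0 → B_y = 177.5/12.2 = 14.5492 ≈ 14.55 kip.
ΣF_y = 0: A_y + 14.5492 − 25 = 0 → A_y = 10.45 kip.
ΣF_x = 0: no horizontal applied forces, so A_x = 0.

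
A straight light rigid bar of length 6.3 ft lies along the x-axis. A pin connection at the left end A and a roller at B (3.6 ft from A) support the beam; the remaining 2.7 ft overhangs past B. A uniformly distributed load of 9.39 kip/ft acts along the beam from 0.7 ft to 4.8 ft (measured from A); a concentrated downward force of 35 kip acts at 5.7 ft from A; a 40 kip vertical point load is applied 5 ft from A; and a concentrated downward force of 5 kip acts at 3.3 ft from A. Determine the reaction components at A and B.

Resultant of the distributed load: 9.39 × 4.1 = 38.499 kip at 2.75 ft from A.
Moments about A: B_y·3.6 − (9.39·4.1)·2.75 − 35·5.7 − 40·5 − 5·3.3 = 0 → B_y = 521.87225/3.6 = 144.965 ≈ 145.0 kip.
ΣF_y = 0: A_y + 144.965 − 9.39·4.1 − 35 − 40 − 5 = 0 → A_y = -26.47 kip.
ΣF_x = 0: no horizontal applied forces, so A_x = 0.

A_x = 0, A_y = -26.47 kip, B_y = 145.0 kip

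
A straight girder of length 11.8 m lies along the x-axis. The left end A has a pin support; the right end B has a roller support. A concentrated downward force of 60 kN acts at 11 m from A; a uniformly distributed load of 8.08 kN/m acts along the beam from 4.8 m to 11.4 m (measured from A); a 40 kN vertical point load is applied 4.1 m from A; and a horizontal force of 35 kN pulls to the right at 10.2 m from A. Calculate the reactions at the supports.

Resultant of the distributed load: 8.08 × 6.6 = 53.328 kN at 8.1 m from A.
Moments about A: B_y·11.8 − 60·11 − (8.08·6.6)·8.1 − 40·4.1 = 0 → B_y = 1255.9568/11.8 = 106.437 ≈ 106.4 kN.
ΣF_y = 0: A_y + 106.437 − 60 − 8.08·6.6 − 40 = 0 → A_y = 46.89 kN.
ΣF_x = 0: A_x + 35 = 0 → A_x = -35.00 kN.

A_x = -35.00 kN, A_y = 46.89 kN, B_y = 106.4 kN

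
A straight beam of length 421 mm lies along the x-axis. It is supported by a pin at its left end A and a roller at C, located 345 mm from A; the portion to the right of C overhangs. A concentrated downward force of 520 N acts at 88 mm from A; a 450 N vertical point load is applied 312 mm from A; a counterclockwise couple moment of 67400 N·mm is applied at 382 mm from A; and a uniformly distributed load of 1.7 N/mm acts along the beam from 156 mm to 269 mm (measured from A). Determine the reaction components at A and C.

Resultant of the distributed load: 1.7 × 113 = 192.1 N at 212.5 mm from A.
Moments about A: C_y·345 − 520·88 − 450·312 + 67400 − (1.7·113)·212.5 = 0 → C_y = 159581.25/345 = 462.554 ≈ 462.6 N.
ΣF_y = 0: A_y + 462.554 − 520 − 450 − 1.7·113 = 0 → A_y = 699.5 N.
ΣF_x = 0: no horizontal applied forces, so A_x = 0.

A_x = 0, A_y = 699.5 N, C_y = 462.6 N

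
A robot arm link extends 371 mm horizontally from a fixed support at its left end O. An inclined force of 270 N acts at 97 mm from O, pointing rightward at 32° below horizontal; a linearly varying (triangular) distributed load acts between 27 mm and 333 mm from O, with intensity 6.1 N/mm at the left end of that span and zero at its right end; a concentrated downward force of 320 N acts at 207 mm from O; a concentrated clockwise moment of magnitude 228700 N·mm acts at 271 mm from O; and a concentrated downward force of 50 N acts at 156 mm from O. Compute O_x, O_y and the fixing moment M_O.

O_x = -229.0 N, O_y = 1446 N, M_O = 437000 N·mm

Resultant of the triangular load: ½ × 6.1 × 306 = 933.3 N, acting at 129 mm from O (one-third of the span from the peak).
ΣF_x = 0: O_x + 270·cos32° = 0 → O_x = -229.0 N.
ΣF_y = 0: O_y − 270·sin32° − ½·6.1·306 − 320 − 50 = 0 → O_y = 1446 N.
ΣM about O: M_O − 270·sin32°·97 − (½·6.1·306)·129 − 320·207 − 228700 − 50·156 = 0 → M_O = 437000 N·mm.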